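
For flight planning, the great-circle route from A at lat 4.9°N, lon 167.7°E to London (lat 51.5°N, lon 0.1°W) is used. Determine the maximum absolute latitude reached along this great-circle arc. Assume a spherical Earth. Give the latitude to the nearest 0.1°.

The great circle lies in the plane with unit normal n̂ = (p₁ × p₂)/|p₁ × p₂|.
Here n̂_z ≈ -0.156; the vertex latitude is φ_max = arccos|n̂_z| ≈ 81.0°.

≈ 81.0°N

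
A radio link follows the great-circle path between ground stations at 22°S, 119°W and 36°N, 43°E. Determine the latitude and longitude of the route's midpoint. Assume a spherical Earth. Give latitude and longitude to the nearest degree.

≈ 36°N, 61°W

Write both endpoints as unit vectors p₁, p₂ with components (cos φ cos λ, cos φ sin λ, sin φ).
The central angle between the endpoints is δ = arccos(p₁·p₂) ≈ 2.775 rad (159.0°).
Interpolate at f = 1/2 with slerp weights a = sin((1−f)δ)/sin δ ≈ 2.744, b = sin(fδ)/sin δ ≈ 2.744.
p = a·p₁ + b·p₂ ≈ (0.390, -0.711, 0.585); φ = arcsin(p_z) ≈ 35.80°, λ = atan2(p_y, p_x) ≈ -61.25°.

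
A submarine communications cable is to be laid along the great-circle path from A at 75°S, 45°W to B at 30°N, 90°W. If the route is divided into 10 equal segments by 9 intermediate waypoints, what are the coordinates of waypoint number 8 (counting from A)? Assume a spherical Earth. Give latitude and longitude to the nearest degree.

≈ 9°N, 86°W

Convert each endpoint to a unit vector on the sphere (x = cos φ cos λ, y = cos φ sin λ, z = sin φ).
The central angle between the endpoints is δ = arccos(p₁·p₂) ≈ 1.901 rad (108.9°).
Interpolate at f = 8/10 with slerp weights a = sin((1−f)δ)/sin δ ≈ 0.392, b = sin(fδ)/sin δ ≈ 1.056.
p = a·p₁ + b·p₂ ≈ (0.072, -0.986, 0.149); φ = arcsin(p_z) ≈ 8.57°, λ = atan2(p_y, p_x) ≈ -85.84°.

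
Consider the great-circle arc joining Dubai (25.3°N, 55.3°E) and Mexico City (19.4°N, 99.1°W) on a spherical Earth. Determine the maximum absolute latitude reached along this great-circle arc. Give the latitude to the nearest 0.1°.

≈ 61.8°N

The great circle lies in the plane with unit normal n̂ = (p₁ × p₂)/|p₁ × p₂|.
Here n̂_z ≈ -0.473; the vertex latitude is φ_max = arccos|n̂_z| ≈ 61.8°.
Check via Clairaut: cos φ_max = |cos φ₁| · sin C = cos(25.3°)·sin(31.5°) ≈ 0.473, again giving ≈ 61.8°.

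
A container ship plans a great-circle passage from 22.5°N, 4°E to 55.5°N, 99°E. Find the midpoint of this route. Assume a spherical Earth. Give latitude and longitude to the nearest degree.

≈ 49°N, 37°E

Write both endpoints as unit vectors p₁, p₂ with components (cos φ cos λ, cos φ sin λ, sin φ).
The central angle between the endpoints is δ = arccos(p₁·p₂) ≈ 1.298 rad (74.3°).
Interpolate at f = 1/2 with slerp weights a = sin((1−f)δ)/sin δ ≈ 0.628, b = sin(fδ)/sin δ ≈ 0.628.
p = a·p₁ + b·p₂ ≈ (0.523, 0.391, 0.757); φ = arcsin(p_z) ≈ 49.23°, λ = atan2(p_y, p_x) ≈ 36.83°.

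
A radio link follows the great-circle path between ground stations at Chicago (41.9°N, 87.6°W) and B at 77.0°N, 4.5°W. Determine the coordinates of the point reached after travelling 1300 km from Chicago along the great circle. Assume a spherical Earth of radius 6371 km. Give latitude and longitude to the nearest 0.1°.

Convert each endpoint to a unit vector on the sphere (x = cos φ cos λ, y = cos φ sin λ, z = sin φ).
The central angle between the endpoints is δ = arccos(p₁·p₂) ≈ 0.835 rad (47.9°). The total great-circle distance is δ·R ≈ 0.835 × 6371 ≈ 5323 km, so the target fraction is f = 1300/5323 ≈ 0.244.
Interpolate at f ≈ 0.244 with slerp weights a = sin((1−f)δ)/sin δ ≈ 0.796, b = sin(fδ)/sin δ ≈ 0.273.
p = a·p₁ + b·p₂ ≈ (0.086, -0.597, 0.798); φ = arcsin(p_z) ≈ 52.92°, λ = atan2(p_y, p_x) ≈ -81.79°.

≈ 52.9°N, 81.8°W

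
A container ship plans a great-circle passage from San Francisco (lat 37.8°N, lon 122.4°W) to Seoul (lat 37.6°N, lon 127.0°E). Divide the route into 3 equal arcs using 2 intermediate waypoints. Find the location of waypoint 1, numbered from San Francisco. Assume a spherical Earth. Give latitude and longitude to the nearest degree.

≈ lat 52°N, lon 156°W

Convert each endpoint to a unit vector on the sphere (x = cos φ cos λ, y = cos φ sin λ, z = sin φ).
The central angle between the endpoints is δ = arccos(p₁·p₂) ≈ 1.416 rad (81.2°).
Interpolate at f = 1/3 with slerp weights a = sin((1−f)δ)/sin δ ≈ 0.820, b = sin(fδ)/sin δ ≈ 0.460.
p = a·p₁ + b·p₂ ≈ (-0.567, -0.256, 0.783); φ = arcsin(p_z) ≈ 51.57°, λ = atan2(p_y, p_x) ≈ -155.71°.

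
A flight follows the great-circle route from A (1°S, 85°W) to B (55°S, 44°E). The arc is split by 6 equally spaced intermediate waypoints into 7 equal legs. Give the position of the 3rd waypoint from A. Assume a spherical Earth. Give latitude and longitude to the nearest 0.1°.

≈ (41.1°S, 57.4°W)

Write both endpoints as unit vectors p₁, p₂ with components (cos φ cos λ, cos φ sin λ, sin φ).
The central angle between the endpoints is δ = arccos(p₁·p₂) ≈ 1.925 rad (110.3°).
Interpolate at f = 3/7 with slerp weights a = sin((1−f)δ)/sin δ ≈ 0.950, b = sin(fδ)/sin δ ≈ 0.783.
p = a·p₁ + b·p₂ ≈ (0.406, -0.634, -0.658); φ = arcsin(p_z) ≈ -41.15°, λ = atan2(p_y, p_x) ≈ -57.39°.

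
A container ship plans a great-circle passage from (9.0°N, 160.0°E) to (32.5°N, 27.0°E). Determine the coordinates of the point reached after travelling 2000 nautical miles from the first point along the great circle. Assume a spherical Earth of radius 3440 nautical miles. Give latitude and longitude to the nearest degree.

≈ (31°N, 133°E)

The haversine formula gives a central angle δ ≈ 2.076 rad (119.0°) between the endpoints. The total great-circle distance is δ·R ≈ 2.076 × 3440 ≈ 7142 nmi, so the target fraction is f = 2000/7142 ≈ 0.280.
Interpolate at f ≈ 0.280 with slerp weights a = sin((1−f)δ)/sin δ ≈ 1.140, b = sin(fδ)/sin δ ≈ 0.628.
p = a·p₁ + b·p₂ ≈ (-0.586, 0.625, 0.515); φ = arcsin(p_z) ≈ 31.03°, λ = atan2(p_y, p_x) ≈ 133.14°.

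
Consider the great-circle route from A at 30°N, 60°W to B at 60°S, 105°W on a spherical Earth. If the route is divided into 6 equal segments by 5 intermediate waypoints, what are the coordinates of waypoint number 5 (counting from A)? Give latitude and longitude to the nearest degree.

≈ 46°S, 91°W

Write both endpoints as unit vectors p₁, p₂ with components (cos φ cos λ, cos φ sin λ, sin φ).
The central angle between the endpoints is δ = arccos(p₁·p₂) ≈ 1.698 rad (97.3°).
Interpolate at f = 5/6 with slerp weights a = sin((1−f)δ)/sin δ ≈ 0.282, b = sin(fδ)/sin δ ≈ 0.996.
p = a·p₁ + b·p₂ ≈ (-0.007, -0.692, -0.722); φ = arcsin(p_z) ≈ -46.20°, λ = atan2(p_y, p_x) ≈ -90.58°.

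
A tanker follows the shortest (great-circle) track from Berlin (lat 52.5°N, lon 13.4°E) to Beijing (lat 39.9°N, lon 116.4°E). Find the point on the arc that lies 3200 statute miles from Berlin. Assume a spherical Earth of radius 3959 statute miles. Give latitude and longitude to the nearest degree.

≈ lat 53°N, lon 95°E

Write both endpoints as unit vectors p₁, p₂ with components (cos φ cos λ, cos φ sin λ, sin φ).
The central angle between the endpoints is δ = arccos(p₁·p₂) ≈ 1.155 rad (66.2°). The total great-circle distance is δ·R ≈ 1.155 × 3959 ≈ 4573 mi, so the target fraction is f = 3200/4573 ≈ 0.700.
Interpolate at f ≈ 0.700 with slerp weights a = sin((1−f)δ)/sin δ ≈ 0.372, b = sin(fδ)/sin δ ≈ 0.790.
p = a·p₁ + b·p₂ ≈ (-0.050, 0.596, 0.802); φ = arcsin(p_z) ≈ 53.30°, λ = atan2(p_y, p_x) ≈ 94.76°.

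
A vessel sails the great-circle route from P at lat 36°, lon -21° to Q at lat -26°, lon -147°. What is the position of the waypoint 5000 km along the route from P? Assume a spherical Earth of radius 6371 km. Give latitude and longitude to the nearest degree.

≈ lat 22°, lon -71°

From cos δ = sin φ₁ sin φ₂ + cos φ₁ cos φ₂ cos Δλ, the central angle is δ ≈ 2.325 rad (133.2°). The total great-circle distance is δ·R ≈ 2.325 × 6371 ≈ 14816 km, so the target fraction is f = 5000/14816 ≈ 0.337.
Interpolate at f ≈ 0.337 with slerp weights a = sin((1−f)δ)/sin δ ≈ 1.372, b = sin(fδ)/sin δ ≈ 0.970.
p = a·p₁ + b·p₂ ≈ (0.305, -0.873, 0.381); φ = arcsin(p_z) ≈ 22.41°, λ = atan2(p_y, p_x) ≈ -70.73°.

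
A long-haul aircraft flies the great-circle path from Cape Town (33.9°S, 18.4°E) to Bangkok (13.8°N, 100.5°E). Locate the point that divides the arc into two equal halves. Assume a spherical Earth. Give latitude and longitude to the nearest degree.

≈ (13°S, 63°E)

The haversine formula gives a central angle δ ≈ 1.593 rad (91.3°) between the endpoints.
Interpolate at f = 1/2 with slerp weights a = sin((1−f)δ)/sin δ ≈ 0.715, b = sin(fδ)/sin δ ≈ 0.715.
p = a·p₁ + b·p₂ ≈ (0.437, 0.870, -0.228); φ = arcsin(p_z) ≈ -13.20°, λ = atan2(p_y, p_x) ≈ 63.35°.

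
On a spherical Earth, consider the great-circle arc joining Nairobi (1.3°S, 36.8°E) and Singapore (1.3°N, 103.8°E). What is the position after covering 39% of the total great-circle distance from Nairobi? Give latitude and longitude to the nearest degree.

≈ 0°N, 63°E

Write both endpoints as unit vectors p₁, p₂ with components (cos φ cos λ, cos φ sin λ, sin φ).
The central angle between the endpoints is δ = arccos(p₁·p₂) ≈ 1.170 rad (67.0°).
Interpolate at f = 0.39 with slerp weights a = sin((1−f)δ)/sin δ ≈ 0.711, b = sin(fδ)/sin δ ≈ 0.479.
p = a·p₁ + b·p₂ ≈ (0.455, 0.890, -0.005); φ = arcsin(p_z) ≈ -0.30°, λ = atan2(p_y, p_x) ≈ 62.93°.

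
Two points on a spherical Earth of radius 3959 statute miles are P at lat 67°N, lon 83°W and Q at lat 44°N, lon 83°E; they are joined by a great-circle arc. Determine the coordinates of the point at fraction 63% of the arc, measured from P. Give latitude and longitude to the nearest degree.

Convert each endpoint to a unit vector on the sphere (x = cos φ cos λ, y = cos φ sin λ, z = sin φ).
The central angle between the endpoints is δ = arccos(p₁·p₂) ≈ 1.195 rad (68.5°).
Interpolate at f = 0.63 with slerp weights a = sin((1−f)δ)/sin δ ≈ 0.460, b = sin(fδ)/sin δ ≈ 0.735.
p = a·p₁ + b·p₂ ≈ (0.086, 0.346, 0.934); φ = arcsin(p_z) ≈ 69.08°, λ = atan2(p_y, p_x) ≈ 76.00°.

≈ lat 69°N, lon 76°E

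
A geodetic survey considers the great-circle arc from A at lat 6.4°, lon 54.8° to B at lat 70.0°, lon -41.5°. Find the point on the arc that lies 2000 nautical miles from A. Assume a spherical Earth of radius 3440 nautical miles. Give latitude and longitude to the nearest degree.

≈ lat 37°, lon 41°

The haversine formula gives a central angle δ ≈ 1.503 rad (86.1°) between the endpoints. The total great-circle distance is δ·R ≈ 1.503 × 3440 ≈ 5171 nmi, so the target fraction is f = 2000/5171 ≈ 0.387.
Interpolate at f ≈ 0.387 with slerp weights a = sin((1−f)δ)/sin δ ≈ 0.799, b = sin(fδ)/sin δ ≈ 0.550.
p = a·p₁ + b·p₂ ≈ (0.598, 0.524, 0.606); φ = arcsin(p_z) ≈ 37.32°, λ = atan2(p_y, p_x) ≈ 41.19°.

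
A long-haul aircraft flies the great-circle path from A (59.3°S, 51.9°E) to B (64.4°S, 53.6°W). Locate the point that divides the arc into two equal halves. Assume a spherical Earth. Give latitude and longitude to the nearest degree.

≈ (72°S, 5°E)

From cos δ = sin φ₁ sin φ₂ + cos φ₁ cos φ₂ cos Δλ, the central angle is δ ≈ 0.772 rad (44.2°).
Interpolate at f = 1/2 with slerp weights a = sin((1−f)δ)/sin δ ≈ 0.540, b = sin(fδ)/sin δ ≈ 0.540.
p = a·p₁ + b·p₂ ≈ (0.308, 0.029, -0.951); φ = arcsin(p_z) ≈ -71.95°, λ = atan2(p_y, p_x) ≈ 5.40°.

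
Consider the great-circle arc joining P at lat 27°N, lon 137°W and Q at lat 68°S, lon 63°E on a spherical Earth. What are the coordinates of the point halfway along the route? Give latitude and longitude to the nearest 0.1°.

≈ lat 40.5°S, lon 150.4°W

Write both endpoints as unit vectors p₁, p₂ with components (cos φ cos λ, cos φ sin λ, sin φ).
The central angle between the endpoints is δ = arccos(p₁·p₂) ≈ 2.396 rad (137.3°).
Interpolate at f = 1/2 with slerp weights a = sin((1−f)δ)/sin δ ≈ 1.373, b = sin(fδ)/sin δ ≈ 1.373.
p = a·p₁ + b·p₂ ≈ (-0.661, -0.376, -0.649); φ = arcsin(p_z) ≈ -40.50°, λ = atan2(p_y, p_x) ≈ -150.37°.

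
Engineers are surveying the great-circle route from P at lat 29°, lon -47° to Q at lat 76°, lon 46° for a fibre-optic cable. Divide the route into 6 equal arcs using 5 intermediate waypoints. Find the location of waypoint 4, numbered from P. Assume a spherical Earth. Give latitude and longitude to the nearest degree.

From cos δ = sin φ₁ sin φ₂ + cos φ₁ cos φ₂ cos Δλ, the central angle is δ ≈ 1.094 rad (62.7°).
Interpolate at f = 4/6 with slerp weights a = sin((1−f)δ)/sin δ ≈ 0.401, b = sin(fδ)/sin δ ≈ 0.750.
p = a·p₁ + b·p₂ ≈ (0.365, -0.126, 0.922); φ = arcsin(p_z) ≈ 67.26°, λ = atan2(p_y, p_x) ≈ -19.05°.

≈ lat 67°, lon -19°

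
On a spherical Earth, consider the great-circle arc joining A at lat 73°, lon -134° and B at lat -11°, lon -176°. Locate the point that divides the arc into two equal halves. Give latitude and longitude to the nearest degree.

≈ lat 32°, lon -167°

Write both endpoints as unit vectors p₁, p₂ with components (cos φ cos λ, cos φ sin λ, sin φ).
The central angle between the endpoints is δ = arccos(p₁·p₂) ≈ 1.540 rad (88.2°).
Interpolate at f = 1/2 with slerp weights a = sin((1−f)δ)/sin δ ≈ 0.696, b = sin(fδ)/sin δ ≈ 0.696.
p = a·p₁ + b·p₂ ≈ (-0.823, -0.194, 0.533); φ = arcsin(p_z) ≈ 32.22°, λ = atan2(p_y, p_x) ≈ -166.73°.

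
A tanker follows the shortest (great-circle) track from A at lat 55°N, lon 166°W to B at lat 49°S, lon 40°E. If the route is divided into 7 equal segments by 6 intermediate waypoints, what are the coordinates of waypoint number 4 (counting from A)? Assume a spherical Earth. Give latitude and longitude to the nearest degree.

Convert each endpoint to a unit vector on the sphere (x = cos φ cos λ, y = cos φ sin λ, z = sin φ).
The central angle between the endpoints is δ = arccos(p₁·p₂) ≈ 2.845 rad (163.0°).
Interpolate at f = 4/7 with slerp weights a = sin((1−f)δ)/sin δ ≈ 3.216, b = sin(fδ)/sin δ ≈ 3.420.
p = a·p₁ + b·p₂ ≈ (-0.071, 0.996, 0.053); φ = arcsin(p_z) ≈ 3.05°, λ = atan2(p_y, p_x) ≈ 94.08°.

≈ lat 3°N, lon 94°E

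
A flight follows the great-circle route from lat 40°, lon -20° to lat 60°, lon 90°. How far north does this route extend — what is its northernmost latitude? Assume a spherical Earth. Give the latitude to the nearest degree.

The great circle lies in the plane with unit normal n̂ = (p₁ × p₂)/|p₁ × p₂|.
Here n̂_z ≈ +0.398; the vertex latitude is φ_max = arccos|n̂_z| ≈ 66.6°.
Check via Clairaut: cos φ_max = |cos φ₁| · sin C = cos(40.0°)·sin(31.3°) ≈ 0.398, again giving ≈ 66.6°.

≈ 67°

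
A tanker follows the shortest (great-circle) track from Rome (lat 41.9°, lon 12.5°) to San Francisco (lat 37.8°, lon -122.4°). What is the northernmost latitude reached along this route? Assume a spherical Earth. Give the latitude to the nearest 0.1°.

≈ 65.4°

The great circle lies in the plane with unit normal n̂ = (p₁ × p₂)/|p₁ × p₂|.
Here n̂_z ≈ -0.417; the vertex latitude is φ_max = arccos|n̂_z| ≈ 65.4°.
Check via Clairaut: cos φ_max = |cos φ₁| · sin C = cos(41.9°)·sin(34.0°) ≈ 0.417, again giving ≈ 65.4°.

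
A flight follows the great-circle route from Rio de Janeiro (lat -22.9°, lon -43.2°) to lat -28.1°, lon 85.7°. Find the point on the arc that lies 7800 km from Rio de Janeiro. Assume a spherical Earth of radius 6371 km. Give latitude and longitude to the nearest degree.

≈ lat -47°, lon 42°

Write both endpoints as unit vectors p₁, p₂ with components (cos φ cos λ, cos φ sin λ, sin φ).
The central angle between the endpoints is δ = arccos(p₁·p₂) ≈ 1.904 rad (109.1°). The total great-circle distance is δ·R ≈ 1.904 × 6371 ≈ 12130 km, so the target fraction is f = 7800/12130 ≈ 0.643.
Interpolate at f ≈ 0.643 with slerp weights a = sin((1−f)δ)/sin δ ≈ 0.665, b = sin(fδ)/sin δ ≈ 0.995.
p = a·p₁ + b·p₂ ≈ (0.512, 0.456, -0.728); φ = arcsin(p_z) ≈ -46.68°, λ = atan2(p_y, p_x) ≈ 41.67°.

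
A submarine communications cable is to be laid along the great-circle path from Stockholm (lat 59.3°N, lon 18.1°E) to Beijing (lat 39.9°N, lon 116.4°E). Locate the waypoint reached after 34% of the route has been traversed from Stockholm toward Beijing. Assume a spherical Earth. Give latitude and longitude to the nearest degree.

From cos δ = sin φ₁ sin φ₂ + cos φ₁ cos φ₂ cos Δλ, the central angle is δ ≈ 1.053 rad (60.3°).
Interpolate at f = 0.34 with slerp weights a = sin((1−f)δ)/sin δ ≈ 0.737, b = sin(fδ)/sin δ ≈ 0.403.
p = a·p₁ + b·p₂ ≈ (0.220, 0.394, 0.892); φ = arcsin(p_z) ≈ 63.17°, λ = atan2(p_y, p_x) ≈ 60.81°.

≈ lat 63°N, lon 61°E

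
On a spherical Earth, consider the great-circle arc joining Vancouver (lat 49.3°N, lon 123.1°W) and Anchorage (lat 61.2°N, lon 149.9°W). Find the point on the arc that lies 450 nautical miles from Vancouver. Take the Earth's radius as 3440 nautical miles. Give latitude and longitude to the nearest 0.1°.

≈ lat 54.6°N, lon 131.7°W

Convert each endpoint to a unit vector on the sphere (x = cos φ cos λ, y = cos φ sin λ, z = sin φ).
The central angle between the endpoints is δ = arccos(p₁·p₂) ≈ 0.334 rad (19.1°). The total great-circle distance is δ·R ≈ 0.334 × 3440 ≈ 1149 nmi, so the target fraction is f = 450/1149 ≈ 0.392.
Interpolate at f ≈ 0.392 with slerp weights a = sin((1−f)δ)/sin δ ≈ 0.615, b = sin(fδ)/sin δ ≈ 0.398.
p = a·p₁ + b·p₂ ≈ (-0.385, -0.432, 0.815); φ = arcsin(p_z) ≈ 54.62°, λ = atan2(p_y, p_x) ≈ -131.69°.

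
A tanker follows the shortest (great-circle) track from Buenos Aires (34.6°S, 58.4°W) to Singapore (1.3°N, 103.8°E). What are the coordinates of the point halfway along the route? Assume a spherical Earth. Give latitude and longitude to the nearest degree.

≈ (59°S, 54°E)

Write both endpoints as unit vectors p₁, p₂ with components (cos φ cos λ, cos φ sin λ, sin φ).
The central angle between the endpoints is δ = arccos(p₁·p₂) ≈ 2.492 rad (142.8°).
Interpolate at f = 1/2 with slerp weights a = sin((1−f)δ)/sin δ ≈ 1.567, b = sin(fδ)/sin δ ≈ 1.567.
p = a·p₁ + b·p₂ ≈ (0.302, 0.423, -0.854); φ = arcsin(p_z) ≈ -58.69°, λ = atan2(p_y, p_x) ≈ 54.44°.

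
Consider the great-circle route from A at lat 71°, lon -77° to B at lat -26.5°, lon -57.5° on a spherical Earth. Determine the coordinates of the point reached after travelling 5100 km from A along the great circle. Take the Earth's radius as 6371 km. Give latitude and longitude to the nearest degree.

The haversine formula gives a central angle δ ≈ 1.719 rad (98.5°) between the endpoints. The total great-circle distance is δ·R ≈ 1.719 × 6371 ≈ 10949 km, so the target fraction is f = 5100/10949 ≈ 0.466.
Interpolate at f ≈ 0.466 with slerp weights a = sin((1−f)δ)/sin δ ≈ 0.803, b = sin(fδ)/sin δ ≈ 0.726.
p = a·p₁ + b·p₂ ≈ (0.408, -0.802, 0.436); φ = arcsin(p_z) ≈ 25.83°, λ = atan2(p_y, p_x) ≈ -63.06°.

≈ lat 26°, lon -63°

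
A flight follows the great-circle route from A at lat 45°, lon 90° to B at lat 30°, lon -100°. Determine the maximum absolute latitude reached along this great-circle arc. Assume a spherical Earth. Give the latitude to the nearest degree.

≈ 84°

The great circle lies in the plane with unit normal n̂ = (p₁ × p₂)/|p₁ × p₂|.
Here n̂_z ≈ +0.110; the vertex latitude is φ_max = arccos|n̂_z| ≈ 83.7°.
Check via Clairaut: cos φ_max = |cos φ₁| · sin C = cos(45.0°)·sin(8.9°) ≈ 0.110, again giving ≈ 83.7°.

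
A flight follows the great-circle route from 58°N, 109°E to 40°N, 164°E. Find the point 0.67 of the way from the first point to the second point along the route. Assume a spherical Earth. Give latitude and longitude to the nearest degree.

≈ 49°N, 151°E

Write both endpoints as unit vectors p₁, p₂ with components (cos φ cos λ, cos φ sin λ, sin φ).
The central angle between the endpoints is δ = arccos(p₁·p₂) ≈ 0.679 rad (38.9°).
Interpolate at f = 0.67 with slerp weights a = sin((1−f)δ)/sin δ ≈ 0.354, b = sin(fδ)/sin δ ≈ 0.700.
p = a·p₁ + b·p₂ ≈ (-0.576, 0.325, 0.750); φ = arcsin(p_z) ≈ 48.58°, λ = atan2(p_y, p_x) ≈ 150.58°.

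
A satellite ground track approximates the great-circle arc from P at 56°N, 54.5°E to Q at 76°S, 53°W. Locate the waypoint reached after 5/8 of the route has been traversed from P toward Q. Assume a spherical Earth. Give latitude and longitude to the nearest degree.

≈ 33°S, 24°E

Convert each endpoint to a unit vector on the sphere (x = cos φ cos λ, y = cos φ sin λ, z = sin φ).
The central angle between the endpoints is δ = arccos(p₁·p₂) ≈ 2.578 rad (147.7°).
Interpolate at f = 5/8 with slerp weights a = sin((1−f)δ)/sin δ ≈ 1.539, b = sin(fδ)/sin δ ≈ 1.869.
p = a·p₁ + b·p₂ ≈ (0.772, 0.340, -0.537); φ = arcsin(p_z) ≈ -32.50°, λ = atan2(p_y, p_x) ≈ 23.75°.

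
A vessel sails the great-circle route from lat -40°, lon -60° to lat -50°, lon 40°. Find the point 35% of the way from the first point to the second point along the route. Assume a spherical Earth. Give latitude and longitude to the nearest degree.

Write both endpoints as unit vectors p₁, p₂ with components (cos φ cos λ, cos φ sin λ, sin φ).
The central angle between the endpoints is δ = arccos(p₁·p₂) ≈ 1.152 rad (66.0°).
Interpolate at f = 0.35 with slerp weights a = sin((1−f)δ)/sin δ ≈ 0.745, b = sin(fδ)/sin δ ≈ 0.429.
p = a·p₁ + b·p₂ ≈ (0.497, -0.317, -0.808); φ = arcsin(p_z) ≈ -53.89°, λ = atan2(p_y, p_x) ≈ -32.53°.

≈ lat -54°, lon -33°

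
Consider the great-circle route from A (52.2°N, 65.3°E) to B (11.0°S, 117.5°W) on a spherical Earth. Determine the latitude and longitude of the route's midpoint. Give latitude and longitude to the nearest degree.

≈ (58°N, 122°W)

Convert each endpoint to a unit vector on the sphere (x = cos φ cos λ, y = cos φ sin λ, z = sin φ).
The central angle between the endpoints is δ = arccos(p₁·p₂) ≈ 2.421 rad (138.7°).
Interpolate at f = 1/2 with slerp weights a = sin((1−f)δ)/sin δ ≈ 1.419, b = sin(fδ)/sin δ ≈ 1.419.
p = a·p₁ + b·p₂ ≈ (-0.280, -0.445, 0.850); φ = arcsin(p_z) ≈ 58.27°, λ = atan2(p_y, p_x) ≈ -122.13°.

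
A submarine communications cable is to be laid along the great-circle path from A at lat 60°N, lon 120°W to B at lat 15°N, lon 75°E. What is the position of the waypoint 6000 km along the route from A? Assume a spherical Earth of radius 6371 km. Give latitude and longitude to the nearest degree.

≈ lat 64°N, lon 89°E

From cos δ = sin φ₁ sin φ₂ + cos φ₁ cos φ₂ cos Δλ, the central angle is δ ≈ 1.816 rad (104.0°). The total great-circle distance is δ·R ≈ 1.816 × 6371 ≈ 11567 km, so the target fraction is f = 6000/11567 ≈ 0.519.
Interpolate at f ≈ 0.519 with slerp weights a = sin((1−f)δ)/sin δ ≈ 0.790, b = sin(fδ)/sin δ ≈ 0.833.
p = a·p₁ + b·p₂ ≈ (0.011, 0.435, 0.900); φ = arcsin(p_z) ≈ 64.18°, λ = atan2(p_y, p_x) ≈ 88.58°.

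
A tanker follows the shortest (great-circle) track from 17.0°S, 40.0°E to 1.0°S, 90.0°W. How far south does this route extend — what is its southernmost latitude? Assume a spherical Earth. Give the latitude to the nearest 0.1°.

The great circle lies in the plane with unit normal n̂ = (p₁ × p₂)/|p₁ × p₂|.
Here n̂_z ≈ -0.924; the vertex latitude is φ_max = arccos|n̂_z| ≈ 22.5°.

≈ 22.5°S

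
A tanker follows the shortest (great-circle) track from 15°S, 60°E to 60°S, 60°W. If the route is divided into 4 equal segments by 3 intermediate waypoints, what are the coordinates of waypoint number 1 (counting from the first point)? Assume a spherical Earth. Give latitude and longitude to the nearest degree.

≈ 35°S, 48°E

From cos δ = sin φ₁ sin φ₂ + cos φ₁ cos φ₂ cos Δλ, the central angle is δ ≈ 1.588 rad (91.0°).
Interpolate at f = 1/4 with slerp weights a = sin((1−f)δ)/sin δ ≈ 0.929, b = sin(fδ)/sin δ ≈ 0.387.
p = a·p₁ + b·p₂ ≈ (0.545, 0.610, -0.575); φ = arcsin(p_z) ≈ -35.12°, λ = atan2(p_y, p_x) ≈ 48.19°.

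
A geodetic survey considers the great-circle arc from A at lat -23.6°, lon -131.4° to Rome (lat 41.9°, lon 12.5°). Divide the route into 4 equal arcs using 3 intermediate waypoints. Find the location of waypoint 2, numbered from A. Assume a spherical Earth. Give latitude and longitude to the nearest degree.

≈ lat 26°, lon -77°

The haversine formula gives a central angle δ ≈ 2.530 rad (144.9°) between the endpoints.
Interpolate at f = 2/4 with slerp weights a = sin((1−f)δ)/sin δ ≈ 1.660, b = sin(fδ)/sin δ ≈ 1.660.
p = a·p₁ + b·p₂ ≈ (0.200, -0.873, 0.444); φ = arcsin(p_z) ≈ 26.35°, λ = atan2(p_y, p_x) ≈ -77.09°.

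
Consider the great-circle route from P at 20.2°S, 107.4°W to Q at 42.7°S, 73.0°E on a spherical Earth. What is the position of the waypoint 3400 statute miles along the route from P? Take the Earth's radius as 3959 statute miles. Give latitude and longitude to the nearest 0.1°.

≈ 69.4°S, 108.1°W

Write both endpoints as unit vectors p₁, p₂ with components (cos φ cos λ, cos φ sin λ, sin φ).
The central angle between the endpoints is δ = arccos(p₁·p₂) ≈ 2.044 rad (117.1°). The total great-circle distance is δ·R ≈ 2.044 × 3959 ≈ 8091 mi, so the target fraction is f = 3400/8091 ≈ 0.420.
Interpolate at f ≈ 0.420 with slerp weights a = sin((1−f)δ)/sin δ ≈ 1.041, b = sin(fδ)/sin δ ≈ 0.850.
p = a·p₁ + b·p₂ ≈ (-0.109, -0.334, -0.936); φ = arcsin(p_z) ≈ -69.40°, λ = atan2(p_y, p_x) ≈ -108.11°.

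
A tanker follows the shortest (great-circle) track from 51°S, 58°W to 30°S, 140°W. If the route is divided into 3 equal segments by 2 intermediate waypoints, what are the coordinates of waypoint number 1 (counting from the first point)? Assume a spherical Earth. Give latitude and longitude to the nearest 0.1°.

The haversine formula gives a central angle δ ≈ 1.088 rad (62.3°) between the endpoints.
Interpolate at f = 1/3 with slerp weights a = sin((1−f)δ)/sin δ ≈ 0.749, b = sin(fδ)/sin δ ≈ 0.401.
p = a·p₁ + b·p₂ ≈ (-0.016, -0.623, -0.782); φ = arcsin(p_z) ≈ -51.47°, λ = atan2(p_y, p_x) ≈ -91.47°.

≈ 51.5°S, 91.5°W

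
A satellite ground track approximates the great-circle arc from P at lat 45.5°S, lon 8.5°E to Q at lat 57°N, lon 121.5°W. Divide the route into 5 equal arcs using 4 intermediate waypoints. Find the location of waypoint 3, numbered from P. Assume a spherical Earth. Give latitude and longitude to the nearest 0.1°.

The haversine formula gives a central angle δ ≈ 2.575 rad (147.5°) between the endpoints.
Interpolate at f = 3/5 with slerp weights a = sin((1−f)δ)/sin δ ≈ 1.596, b = sin(fδ)/sin δ ≈ 1.861.
p = a·p₁ + b·p₂ ≈ (0.577, -0.699, 0.423); φ = arcsin(p_z) ≈ 25.00°, λ = atan2(p_y, p_x) ≈ -50.47°.

≈ lat 25.0°N, lon 50.5°W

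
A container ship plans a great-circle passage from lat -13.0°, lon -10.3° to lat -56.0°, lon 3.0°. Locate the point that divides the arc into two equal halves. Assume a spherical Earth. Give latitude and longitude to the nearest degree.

Write both endpoints as unit vectors p₁, p₂ with components (cos φ cos λ, cos φ sin λ, sin φ).
The central angle between the endpoints is δ = arccos(p₁·p₂) ≈ 0.772 rad (44.2°).
Interpolate at f = 1/2 with slerp weights a = sin((1−f)δ)/sin δ ≈ 0.540, b = sin(fδ)/sin δ ≈ 0.540.
p = a·p₁ + b·p₂ ≈ (0.819, -0.078, -0.569); φ = arcsin(p_z) ≈ -34.67°, λ = atan2(p_y, p_x) ≈ -5.46°.

≈ lat -35°, lon -5°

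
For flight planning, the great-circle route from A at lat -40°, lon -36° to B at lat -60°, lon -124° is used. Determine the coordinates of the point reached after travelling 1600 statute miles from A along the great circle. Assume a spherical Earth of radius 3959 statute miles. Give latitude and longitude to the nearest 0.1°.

≈ lat -56.1°, lon -61.4°

Write both endpoints as unit vectors p₁, p₂ with components (cos φ cos λ, cos φ sin λ, sin φ).
The central angle between the endpoints is δ = arccos(p₁·p₂) ≈ 0.964 rad (55.2°). The total great-circle distance is δ·R ≈ 0.964 × 3959 ≈ 3817 mi, so the target fraction is f = 1600/3817 ≈ 0.419.
Interpolate at f ≈ 0.419 with slerp weights a = sin((1−f)δ)/sin δ ≈ 0.647, b = sin(fδ)/sin δ ≈ 0.479.
p = a·p₁ + b·p₂ ≈ (0.267, -0.490, -0.830); φ = arcsin(p_z) ≈ -56.11°, λ = atan2(p_y, p_x) ≈ -61.40°.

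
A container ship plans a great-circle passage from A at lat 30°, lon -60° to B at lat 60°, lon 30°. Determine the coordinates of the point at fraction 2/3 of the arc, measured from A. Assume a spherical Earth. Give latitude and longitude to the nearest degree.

Convert each endpoint to a unit vector on the sphere (x = cos φ cos λ, y = cos φ sin λ, z = sin φ).
The central angle between the endpoints is δ = arccos(p₁·p₂) ≈ 1.123 rad (64.3°).
Interpolate at f = 2/3 with slerp weights a = sin((1−f)δ)/sin δ ≈ 0.406, b = sin(fδ)/sin δ ≈ 0.755.
p = a·p₁ + b·p₂ ≈ (0.503, -0.115, 0.857); φ = arcsin(p_z) ≈ 58.96°, λ = atan2(p_y, p_x) ≈ -12.94°.

≈ lat 59°, lon -13°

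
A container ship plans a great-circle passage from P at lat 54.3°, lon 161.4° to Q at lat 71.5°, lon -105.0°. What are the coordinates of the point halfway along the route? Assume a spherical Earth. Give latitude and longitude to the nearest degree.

≈ lat 70°, lon -169°

From cos δ = sin φ₁ sin φ₂ + cos φ₁ cos φ₂ cos Δλ, the central angle is δ ≈ 0.710 rad (40.7°).
Interpolate at f = 1/2 with slerp weights a = sin((1−f)δ)/sin δ ≈ 0.533, b = sin(fδ)/sin δ ≈ 0.533.
p = a·p₁ + b·p₂ ≈ (-0.339, -0.064, 0.939); φ = arcsin(p_z) ≈ 69.83°, λ = atan2(p_y, p_x) ≈ -169.27°.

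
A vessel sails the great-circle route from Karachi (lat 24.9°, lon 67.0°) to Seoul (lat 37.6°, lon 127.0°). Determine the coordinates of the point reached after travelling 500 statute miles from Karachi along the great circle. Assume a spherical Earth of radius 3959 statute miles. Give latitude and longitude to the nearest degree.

≈ lat 28°, lon 74°

From cos δ = sin φ₁ sin φ₂ + cos φ₁ cos φ₂ cos Δλ, the central angle is δ ≈ 0.907 rad (52.0°). The total great-circle distance is δ·R ≈ 0.907 × 3959 ≈ 3590 mi, so the target fraction is f = 500/3590 ≈ 0.139.
Interpolate at f ≈ 0.139 with slerp weights a = sin((1−f)δ)/sin δ ≈ 0.893, b = sin(fδ)/sin δ ≈ 0.160.
p = a·p₁ + b·p₂ ≈ (0.240, 0.847, 0.474); φ = arcsin(p_z) ≈ 28.28°, λ = atan2(p_y, p_x) ≈ 74.16°.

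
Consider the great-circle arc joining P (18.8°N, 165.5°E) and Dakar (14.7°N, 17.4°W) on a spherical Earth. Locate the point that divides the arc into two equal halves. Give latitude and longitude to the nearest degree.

Write both endpoints as unit vectors p₁, p₂ with components (cos φ cos λ, cos φ sin λ, sin φ).
The central angle between the endpoints is δ = arccos(p₁·p₂) ≈ 2.555 rad (146.4°).
Interpolate at f = 1/2 with slerp weights a = sin((1−f)δ)/sin δ ≈ 1.729, b = sin(fδ)/sin δ ≈ 1.729.
p = a·p₁ + b·p₂ ≈ (0.011, -0.090, 0.996); φ = arcsin(p_z) ≈ 84.78°, λ = atan2(p_y, p_x) ≈ -82.90°.

≈ (85°N, 83°W)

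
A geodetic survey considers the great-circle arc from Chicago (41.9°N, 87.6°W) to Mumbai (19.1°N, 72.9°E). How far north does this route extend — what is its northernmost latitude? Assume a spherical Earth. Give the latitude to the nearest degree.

≈ 75°N

The great circle lies in the plane with unit normal n̂ = (p₁ × p₂)/|p₁ × p₂|.
Here n̂_z ≈ +0.262; the vertex latitude is φ_max = arccos|n̂_z| ≈ 74.8°.
Check via Clairaut: cos φ_max = |cos φ₁| · sin C = cos(41.9°)·sin(20.6°) ≈ 0.262, again giving ≈ 74.8°.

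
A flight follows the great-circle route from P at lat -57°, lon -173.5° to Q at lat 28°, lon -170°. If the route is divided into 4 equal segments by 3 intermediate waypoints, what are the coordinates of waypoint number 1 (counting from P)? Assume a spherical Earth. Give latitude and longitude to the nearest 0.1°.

≈ lat -35.8°, lon -172.1°

Write both endpoints as unit vectors p₁, p₂ with components (cos φ cos λ, cos φ sin λ, sin φ).
The central angle between the endpoints is δ = arccos(p₁·p₂) ≈ 1.484 rad (85.1°).
Interpolate at f = 1/4 with slerp weights a = sin((1−f)δ)/sin δ ≈ 0.901, b = sin(fδ)/sin δ ≈ 0.364.
p = a·p₁ + b·p₂ ≈ (-0.804, -0.111, -0.584); φ = arcsin(p_z) ≈ -35.76°, λ = atan2(p_y, p_x) ≈ -172.11°.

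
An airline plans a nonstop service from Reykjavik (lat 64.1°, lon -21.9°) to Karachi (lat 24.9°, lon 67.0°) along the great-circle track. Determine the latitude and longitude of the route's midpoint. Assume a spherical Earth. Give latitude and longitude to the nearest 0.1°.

Convert each endpoint to a unit vector on the sphere (x = cos φ cos λ, y = cos φ sin λ, z = sin φ).
The central angle between the endpoints is δ = arccos(p₁·p₂) ≈ 1.174 rad (67.3°).
Interpolate at f = 1/2 with slerp weights a = sin((1−f)δ)/sin δ ≈ 0.601, b = sin(fδ)/sin δ ≈ 0.601.
p = a·p₁ + b·p₂ ≈ (0.456, 0.404, 0.793); φ = arcsin(p_z) ≈ 52.47°, λ = atan2(p_y, p_x) ≈ 41.50°.

≈ lat 52.5°, lon 41.5°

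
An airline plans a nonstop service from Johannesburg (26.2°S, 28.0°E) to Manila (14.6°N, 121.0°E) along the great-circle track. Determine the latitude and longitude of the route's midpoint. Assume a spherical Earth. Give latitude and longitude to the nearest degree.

Write both endpoints as unit vectors p₁, p₂ with components (cos φ cos λ, cos φ sin λ, sin φ).
The central angle between the endpoints is δ = arccos(p₁·p₂) ≈ 1.728 rad (99.0°).
Interpolate at f = 1/2 with slerp weights a = sin((1−f)δ)/sin δ ≈ 0.770, b = sin(fδ)/sin δ ≈ 0.770.
p = a·p₁ + b·p₂ ≈ (0.226, 0.963, -0.146); φ = arcsin(p_z) ≈ -8.39°, λ = atan2(p_y, p_x) ≈ 76.78°.

≈ 8°S, 77°E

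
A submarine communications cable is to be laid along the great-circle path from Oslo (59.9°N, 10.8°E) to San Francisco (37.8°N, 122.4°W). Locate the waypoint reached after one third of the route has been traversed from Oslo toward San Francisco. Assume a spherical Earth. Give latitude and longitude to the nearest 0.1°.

≈ 72.6°N, 46.6°W

The haversine formula gives a central angle δ ≈ 1.309 rad (75.0°) between the endpoints.
Interpolate at f = 1/3 with slerp weights a = sin((1−f)δ)/sin δ ≈ 0.793, b = sin(fδ)/sin δ ≈ 0.437.
p = a·p₁ + b·p₂ ≈ (0.205, -0.217, 0.954); φ = arcsin(p_z) ≈ 72.60°, λ = atan2(p_y, p_x) ≈ -46.61°.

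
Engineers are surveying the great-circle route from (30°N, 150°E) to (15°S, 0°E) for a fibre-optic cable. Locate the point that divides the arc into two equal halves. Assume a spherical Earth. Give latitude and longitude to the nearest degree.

Write both endpoints as unit vectors p₁, p₂ with components (cos φ cos λ, cos φ sin λ, sin φ).
The central angle between the endpoints is δ = arccos(p₁·p₂) ≈ 2.594 rad (148.6°).
Interpolate at f = 1/2 with slerp weights a = sin((1−f)δ)/sin δ ≈ 1.850, b = sin(fδ)/sin δ ≈ 1.850.
p = a·p₁ + b·p₂ ≈ (0.399, 0.801, 0.446); φ = arcsin(p_z) ≈ 26.49°, λ = atan2(p_y, p_x) ≈ 63.50°.

≈ (26°N, 63°E)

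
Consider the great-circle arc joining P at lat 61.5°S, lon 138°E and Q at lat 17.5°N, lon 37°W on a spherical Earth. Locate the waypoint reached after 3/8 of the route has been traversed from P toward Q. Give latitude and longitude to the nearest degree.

Convert each endpoint to a unit vector on the sphere (x = cos φ cos λ, y = cos φ sin λ, z = sin φ).
The central angle between the endpoints is δ = arccos(p₁·p₂) ≈ 2.371 rad (135.9°).
Interpolate at f = 3/8 with slerp weights a = sin((1−f)δ)/sin δ ≈ 1.430, b = sin(fδ)/sin δ ≈ 1.115.
p = a·p₁ + b·p₂ ≈ (0.342, -0.183, -0.922); φ = arcsin(p_z) ≈ -67.16°, λ = atan2(p_y, p_x) ≈ -28.19°.

≈ lat 67°S, lon 28°W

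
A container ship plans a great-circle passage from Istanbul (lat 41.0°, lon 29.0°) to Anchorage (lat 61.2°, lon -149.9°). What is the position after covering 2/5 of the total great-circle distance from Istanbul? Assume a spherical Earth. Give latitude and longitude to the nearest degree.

Convert each endpoint to a unit vector on the sphere (x = cos φ cos λ, y = cos φ sin λ, z = sin φ).
The central angle between the endpoints is δ = arccos(p₁·p₂) ≈ 1.358 rad (77.8°).
Interpolate at f = 2/5 with slerp weights a = sin((1−f)δ)/sin δ ≈ 0.744, b = sin(fδ)/sin δ ≈ 0.529.
p = a·p₁ + b·p₂ ≈ (0.271, 0.145, 0.952); φ = arcsin(p_z) ≈ 72.12°, λ = atan2(p_y, p_x) ≈ 28.09°.

≈ lat 72°, lon 28°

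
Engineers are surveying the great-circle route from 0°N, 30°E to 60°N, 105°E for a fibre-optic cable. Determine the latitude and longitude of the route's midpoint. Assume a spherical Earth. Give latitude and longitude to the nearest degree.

The haversine formula gives a central angle δ ≈ 1.441 rad (82.6°) between the endpoints.
Interpolate at f = 1/2 with slerp weights a = sin((1−f)δ)/sin δ ≈ 0.665, b = sin(fδ)/sin δ ≈ 0.665.
p = a·p₁ + b·p₂ ≈ (0.490, 0.654, 0.576); φ = arcsin(p_z) ≈ 35.19°, λ = atan2(p_y, p_x) ≈ 53.15°.

≈ 35°N, 53°E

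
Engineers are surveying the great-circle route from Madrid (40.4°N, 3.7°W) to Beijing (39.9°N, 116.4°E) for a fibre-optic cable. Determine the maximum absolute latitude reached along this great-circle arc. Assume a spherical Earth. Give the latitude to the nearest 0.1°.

The great circle lies in the plane with unit normal n̂ = (p₁ × p₂)/|p₁ × p₂|.
Here n̂_z ≈ +0.509; the vertex latitude is φ_max = arccos|n̂_z| ≈ 59.4°.
Check via Clairaut: cos φ_max = |cos φ₁| · sin C = cos(40.4°)·sin(42.0°) ≈ 0.509, again giving ≈ 59.4°.

≈ 59.4°N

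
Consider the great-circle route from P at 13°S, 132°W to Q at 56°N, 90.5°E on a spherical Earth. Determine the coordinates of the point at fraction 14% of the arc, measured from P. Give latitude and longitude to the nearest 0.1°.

The haversine formula gives a central angle δ ≈ 2.200 rad (126.0°) between the endpoints.
Interpolate at f = 0.14 with slerp weights a = sin((1−f)δ)/sin δ ≈ 1.173, b = sin(fδ)/sin δ ≈ 0.375.
p = a·p₁ + b·p₂ ≈ (-0.767, -0.640, 0.047); φ = arcsin(p_z) ≈ 2.68°, λ = atan2(p_y, p_x) ≈ -140.15°.

≈ 2.7°N, 140.1°W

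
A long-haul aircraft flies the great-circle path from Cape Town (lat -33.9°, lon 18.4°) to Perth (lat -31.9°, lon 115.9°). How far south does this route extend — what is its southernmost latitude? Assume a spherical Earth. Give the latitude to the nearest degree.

The great circle lies in the plane with unit normal n̂ = (p₁ × p₂)/|p₁ × p₂|.
Here n̂_z ≈ +0.713; the vertex latitude is φ_max = arccos|n̂_z| ≈ 44.5°.
Check via Clairaut: cos φ_max = |cos φ₁| · sin C = cos(33.9°)·sin(120.7°) ≈ 0.713, again giving ≈ 44.5°.

≈ -44°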